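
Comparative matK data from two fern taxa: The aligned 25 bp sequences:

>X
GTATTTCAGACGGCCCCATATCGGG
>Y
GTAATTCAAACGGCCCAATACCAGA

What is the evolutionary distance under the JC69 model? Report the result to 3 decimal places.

0.289

The sequences differ at 6 of 25 sites (4, 9, 17, 21, 23, 25), so p = 6/25 = 0.24.
d = −(3/4) ln(1 − 4p/3) = −0.75 ln(1 − 0.32) = −0.75 ln(0.68)
  = −0.75 × (-0.385662) = 0.289247 substitutions/site.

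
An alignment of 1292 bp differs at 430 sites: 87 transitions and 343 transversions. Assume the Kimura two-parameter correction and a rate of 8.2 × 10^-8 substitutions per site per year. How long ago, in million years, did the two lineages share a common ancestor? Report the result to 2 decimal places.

2.71

P = 87/1292 ≈ 0.067337 and Q = 343/1292 ≈ 0.26548.
Under the Kimura two-parameter model, d = −½ ln(1 − 2P − Q) − ¼ ln(1 − 2Q).
1 − 2P − Q = 0.599846, giving −½ ln(0.599846) = 0.255541.
1 − 2Q = 0.46904, giving −¼ ln(0.46904) = 0.189267.
d = 0.255541 + 0.189267 = 0.444808.
Under a molecular clock d = 2μt, so t = d/(2μ) = 0.444808 / (2 × 8.2 × 10^-8) = 2.71 million years.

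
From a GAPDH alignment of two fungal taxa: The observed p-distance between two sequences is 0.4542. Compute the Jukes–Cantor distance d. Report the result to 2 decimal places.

d = −(3/4) ln(1 − 4p/3) = −0.75 ln(1 − 0.6056) = −0.75 ln(0.3944)
  = −0.75 × (-0.930390) = 0.697793 substitutions/site.

0.70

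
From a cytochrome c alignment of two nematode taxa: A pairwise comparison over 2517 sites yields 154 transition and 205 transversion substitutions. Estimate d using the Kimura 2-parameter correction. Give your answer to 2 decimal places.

0.16

P = 154/2517 ≈ 0.061184 and Q = 205/2517 ≈ 0.081446.
Under the Kimura two-parameter model, d = −½ ln(1 − 2P − Q) − ¼ ln(1 − 2Q).
1 − 2P − Q = 0.796186, giving −½ ln(0.796186) = 0.113961.
1 − 2Q = 0.837108, giving −¼ ln(0.837108) = 0.044451.
d = 0.113961 + 0.044451 = 0.158412.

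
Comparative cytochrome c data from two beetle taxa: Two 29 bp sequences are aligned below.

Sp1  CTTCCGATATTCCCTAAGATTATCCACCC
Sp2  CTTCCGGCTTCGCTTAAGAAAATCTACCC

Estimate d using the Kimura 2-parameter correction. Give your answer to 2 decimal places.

Of 29 sites, 5 differences are transitions and 4 are transversions, so P = 5/29 ≈ 0.172414 and Q = 4/29 ≈ 0.137931.
Under the Kimura two-parameter model, d = −½ ln(1 − 2P − Q) − ¼ ln(1 − 2Q).
1 − 2P − Q = 0.517241, giving −½ ln(0.517241) = 0.329623.
1 − 2Q = 0.724138, giving −¼ ln(0.724138) = 0.080693.
d = 0.329623 + 0.080693 = 0.410316.

0.41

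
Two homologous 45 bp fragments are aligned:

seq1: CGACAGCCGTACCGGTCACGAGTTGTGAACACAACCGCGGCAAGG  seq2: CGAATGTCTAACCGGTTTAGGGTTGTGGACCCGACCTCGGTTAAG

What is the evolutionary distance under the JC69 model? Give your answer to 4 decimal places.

The sequences differ at 16 of 45 sites, so p = 16/45 ≈ 0.355556.
d = −(3/4) ln(1 − 4p/3) = −0.75 ln(1 − 0.474075) = −0.75 ln(0.525925)
  = −0.75 × (-0.642597) = 0.481948 substitutions/site.

0.4819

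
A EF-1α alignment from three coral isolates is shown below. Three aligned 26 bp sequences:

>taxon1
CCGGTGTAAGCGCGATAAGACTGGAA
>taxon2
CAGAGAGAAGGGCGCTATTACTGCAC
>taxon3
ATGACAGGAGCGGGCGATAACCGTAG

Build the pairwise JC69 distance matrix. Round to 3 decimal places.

taxon1–taxon2: 11/26 sites differ → p ≈ 0.423077, d = −0.75 ln(1 − 0.564103) = 0.622762 ≈ 0.623.
taxon1–taxon3: 15/26 sites differ → p ≈ 0.576923, d = −0.75 ln(1 − 0.769231) = 1.099754 ≈ 1.100.
taxon2–taxon3: 11/26 sites differ → p ≈ 0.423077, d = −0.75 ln(1 − 0.564103) = 0.622762 ≈ 0.623.

d(taxon1,taxon2) = 0.623, d(taxon1,taxon3) = 1.100, d(taxon2,taxon3) = 0.623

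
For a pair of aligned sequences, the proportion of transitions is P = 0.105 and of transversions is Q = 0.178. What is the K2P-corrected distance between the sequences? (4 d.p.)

0.3555

Under the Kimura two-parameter model, d = −½ ln(1 − 2P − Q) − ¼ ln(1 − 2Q).
1 − 2P − Q = 0.612, giving −½ ln(0.612) = 0.245511.
1 − 2Q = 0.644, giving −¼ ln(0.644) = 0.110014.
d = 0.245511 + 0.110014 = 0.355525.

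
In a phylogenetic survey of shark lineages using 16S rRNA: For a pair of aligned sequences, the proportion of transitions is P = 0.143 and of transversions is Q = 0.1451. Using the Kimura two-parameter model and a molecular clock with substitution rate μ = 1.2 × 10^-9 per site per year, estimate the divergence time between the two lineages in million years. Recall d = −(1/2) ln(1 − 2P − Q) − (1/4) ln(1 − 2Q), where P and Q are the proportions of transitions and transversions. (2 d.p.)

Under the Kimura two-parameter model, d = −½ ln(1 − 2P − Q) − ¼ ln(1 − 2Q).
1 − 2P − Q = 0.5689, giving −½ ln(0.5689) = 0.282025.
1 − 2Q = 0.7098, giving −¼ ln(0.7098) = 0.085693.
d = 0.282025 + 0.085693 = 0.367718.
Under a molecular clock d = 2μt, so t = d/(2μ) = 0.367718 / (2 × 1.2 × 10^-9) = 153.22 million years.

153.22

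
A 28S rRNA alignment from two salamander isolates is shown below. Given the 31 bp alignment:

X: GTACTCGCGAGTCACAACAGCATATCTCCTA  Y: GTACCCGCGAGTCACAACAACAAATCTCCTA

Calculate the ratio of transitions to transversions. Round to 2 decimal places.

2.00

Transitions are A↔G and C↔T; transversions are all other mismatches.
Transitions: 2. Transversions: 1.
R = 2/1 = 2.00.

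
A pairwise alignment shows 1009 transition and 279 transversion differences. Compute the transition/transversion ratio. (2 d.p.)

R = 1009/279 = 3.616487… ≈ 3.62 (to 2 d.p.).

3.62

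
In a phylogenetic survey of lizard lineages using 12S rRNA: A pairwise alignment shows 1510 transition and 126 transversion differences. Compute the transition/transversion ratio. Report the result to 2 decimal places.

R = 1510/126 = 11.984126… ≈ 11.98 (to 2 d.p.).

11.98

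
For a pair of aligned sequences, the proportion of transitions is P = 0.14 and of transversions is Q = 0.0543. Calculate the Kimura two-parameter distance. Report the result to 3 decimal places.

0.232

Under the Kimura two-parameter model, d = −½ ln(1 − 2P − Q) − ¼ ln(1 − 2Q).
1 − 2P − Q = 0.6657, giving −½ ln(0.6657) = 0.203458.
1 − 2Q = 0.8914, giving −¼ ln(0.8914) = 0.028741.
d = 0.203458 + 0.028741 = 0.232199.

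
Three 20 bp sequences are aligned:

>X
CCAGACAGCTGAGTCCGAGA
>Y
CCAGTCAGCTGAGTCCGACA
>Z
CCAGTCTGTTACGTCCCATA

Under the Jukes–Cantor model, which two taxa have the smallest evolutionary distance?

X–Y: 2/20 differ, p = 0.100, d = 0.107.
X–Z: 7/20 differ, p = 0.350, d = 0.471.
Y–Z: 6/20 differ, p = 0.300, d = 0.383.
The smallest distance is between X and Y.

X and Y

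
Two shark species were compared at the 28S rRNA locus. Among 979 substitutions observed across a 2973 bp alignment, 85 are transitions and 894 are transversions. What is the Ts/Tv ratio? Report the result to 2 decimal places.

R = 85/894 = 0.095078… ≈ 0.10 (to 2 d.p.).

0.10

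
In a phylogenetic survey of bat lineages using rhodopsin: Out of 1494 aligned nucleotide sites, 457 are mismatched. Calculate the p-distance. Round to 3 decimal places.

0.306

p = 457/1494 = 0.305890… ≈ 0.306 (to 3 d.p.).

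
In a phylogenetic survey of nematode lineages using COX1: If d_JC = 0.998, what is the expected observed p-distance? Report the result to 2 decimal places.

0.55

p = (3/4)(1 − e^(−4d/3)) = 0.75 × (1 − e^(-1.330667)) = 0.75 × (1 − 0.264301) = 0.551774.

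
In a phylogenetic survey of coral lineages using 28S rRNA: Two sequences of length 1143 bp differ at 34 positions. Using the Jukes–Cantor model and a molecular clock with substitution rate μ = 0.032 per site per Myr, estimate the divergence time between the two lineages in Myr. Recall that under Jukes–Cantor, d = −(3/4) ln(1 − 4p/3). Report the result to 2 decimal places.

0.47

p = 34/1143 ≈ 0.029746.
d = −(3/4) ln(1 − 4p/3) = −0.75 ln(1 − 0.039661) = −0.75 ln(0.960339)
  = −0.75 × (-0.040469) = 0.030352 substitutions/site.
Under a molecular clock d = 2μt, so t = d/(2μ) = 0.030352 / (2 × 0.032) = 0.47 Myr.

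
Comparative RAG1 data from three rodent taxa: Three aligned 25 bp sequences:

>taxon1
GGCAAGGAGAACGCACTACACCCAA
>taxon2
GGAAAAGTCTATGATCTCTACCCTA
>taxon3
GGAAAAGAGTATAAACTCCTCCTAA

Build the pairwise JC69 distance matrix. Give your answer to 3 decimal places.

d(taxon1,taxon2) = 0.663, d(taxon1,taxon3) = 0.490, d(taxon2,taxon3) = 0.417

taxon1–taxon2: 11/25 sites differ → p = 0.44, d = −0.75 ln(1 − 0.586667) = 0.662626 ≈ 0.663.
taxon1–taxon3: 9/25 sites differ → p = 0.36, d = −0.75 ln(1 − 0.48) = 0.490445 ≈ 0.490.
taxon2–taxon3: 8/25 sites differ → p = 0.32, d = −0.75 ln(1 − 0.426667) = 0.417216 ≈ 0.417.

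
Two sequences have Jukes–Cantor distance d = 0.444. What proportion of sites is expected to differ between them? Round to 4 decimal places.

p = (3/4)(1 − e^(−4d/3)) = 0.75 × (1 − e^(-0.592)) = 0.75 × (1 − 0.553220) = 0.335085.

0.3351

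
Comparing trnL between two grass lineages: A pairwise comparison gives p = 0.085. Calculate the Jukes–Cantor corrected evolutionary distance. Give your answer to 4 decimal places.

d = −(3/4) ln(1 − 4p/3) = −0.75 ln(1 − 0.113333) = −0.75 ln(0.886667)
  = −0.75 × (-0.120286) = 0.090215 substitutions/site.

0.0902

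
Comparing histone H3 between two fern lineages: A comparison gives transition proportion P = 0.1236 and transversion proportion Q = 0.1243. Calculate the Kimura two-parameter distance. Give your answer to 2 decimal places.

Under the Kimura two-parameter model, d = −½ ln(1 − 2P − Q) − ¼ ln(1 − 2Q).
1 − 2P − Q = 0.6285, giving −½ ln(0.6285) = 0.232210.
1 − 2Q = 0.7514, giving −¼ ln(0.7514) = 0.071454.
d = 0.232210 + 0.071454 = 0.303664.

0.30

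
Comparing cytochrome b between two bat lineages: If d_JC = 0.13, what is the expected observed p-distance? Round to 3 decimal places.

p = (3/4)(1 − e^(−4d/3)) = 0.75 × (1 − e^(-0.173333)) = 0.75 × (1 − 0.840858) = 0.119357.

0.119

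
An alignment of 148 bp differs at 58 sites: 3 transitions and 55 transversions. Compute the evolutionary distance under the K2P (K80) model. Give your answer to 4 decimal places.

0.6056

P = 3/148 ≈ 0.02027 and Q = 55/148 ≈ 0.371622.
Under the Kimura two-parameter model, d = −½ ln(1 − 2P − Q) − ¼ ln(1 − 2Q).
1 − 2P − Q = 0.587838, giving −½ ln(0.587838) = 0.265652.
1 − 2Q = 0.256756, giving −¼ ln(0.256756) = 0.339907.
d = 0.265652 + 0.339907 = 0.605559.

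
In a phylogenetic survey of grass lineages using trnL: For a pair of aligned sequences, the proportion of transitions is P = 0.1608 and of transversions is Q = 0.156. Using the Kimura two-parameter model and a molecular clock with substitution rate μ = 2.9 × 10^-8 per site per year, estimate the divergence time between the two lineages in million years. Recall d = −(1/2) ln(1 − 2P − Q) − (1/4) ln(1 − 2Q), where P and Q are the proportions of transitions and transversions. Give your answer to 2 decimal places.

Under the Kimura two-parameter model, d = −½ ln(1 − 2P − Q) − ¼ ln(1 − 2Q).
1 − 2P − Q = 0.5224, giving −½ ln(0.5224) = 0.324661.
1 − 2Q = 0.688, giving −¼ ln(0.688) = 0.093492.
d = 0.324661 + 0.093492 = 0.418153.
Under a molecular clock d = 2μt, so t = d/(2μ) = 0.418153 / (2 × 2.9 × 10^-8) = 7.21 million years.

7.21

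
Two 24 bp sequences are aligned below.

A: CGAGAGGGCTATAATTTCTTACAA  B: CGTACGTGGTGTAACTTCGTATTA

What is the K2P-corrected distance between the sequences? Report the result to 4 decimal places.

Of 24 sites, 4 differences are transitions and 6 are transversions, so P = 4/24 ≈ 0.166667 and Q = 6/24 = 0.25.
Under the Kimura two-parameter model, d = −½ ln(1 − 2P − Q) − ¼ ln(1 − 2Q).
1 − 2P − Q = 0.416666, giving −½ ln(0.416666) = 0.437735.
1 − 2Q = 0.5, giving −¼ ln(0.5) = 0.173287.
d = 0.437735 + 0.173287 = 0.611022.

0.6110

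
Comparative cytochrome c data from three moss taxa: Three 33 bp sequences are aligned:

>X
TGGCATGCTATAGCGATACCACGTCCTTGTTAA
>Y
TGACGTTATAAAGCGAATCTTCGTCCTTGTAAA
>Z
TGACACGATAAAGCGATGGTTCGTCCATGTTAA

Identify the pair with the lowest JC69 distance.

X–Y: 10/33 differ, p = 0.303, d = 0.388.
X–Z: 9/33 differ, p = 0.273, d = 0.339.
Y–Z: 8/33 differ, p = 0.242, d = 0.293.
The smallest distance is between Y and Z.

Y and Z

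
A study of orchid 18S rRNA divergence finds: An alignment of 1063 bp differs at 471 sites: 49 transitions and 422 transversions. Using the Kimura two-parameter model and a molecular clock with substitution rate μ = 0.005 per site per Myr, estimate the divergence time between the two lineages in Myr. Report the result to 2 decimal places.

P = 49/1063 ≈ 0.046096 and Q = 422/1063 ≈ 0.39699.
Under the Kimura two-parameter model, d = −½ ln(1 − 2P − Q) − ¼ ln(1 − 2Q).
1 − 2P − Q = 0.510818, giving −½ ln(0.510818) = 0.335871.
1 − 2Q = 0.20602, giving −¼ ln(0.20602) = 0.394946.
d = 0.335871 + 0.394946 = 0.730817.
Under a molecular clock d = 2μt, so t = d/(2μ) = 0.730817 / (2 × 0.005) = 73.08 Myr.

73.08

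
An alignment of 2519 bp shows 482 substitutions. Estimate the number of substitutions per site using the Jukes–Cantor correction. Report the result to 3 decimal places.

p = 482/2519 ≈ 0.191346.
d = −(3/4) ln(1 − 4p/3) = −0.75 ln(1 − 0.255128) = −0.75 ln(0.744872)
  = −0.75 × (-0.294543) = 0.220907 substitutions/site.

0.221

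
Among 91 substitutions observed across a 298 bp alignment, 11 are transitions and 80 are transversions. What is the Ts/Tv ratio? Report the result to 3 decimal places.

R = 11/80 = 0.1375 ≈ 0.138 (to 3 d.p.).

0.138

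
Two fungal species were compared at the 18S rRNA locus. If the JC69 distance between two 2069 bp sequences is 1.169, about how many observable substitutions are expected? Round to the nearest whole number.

Invert JC69: p = (3/4)(1 − e^(−4d/3)) = 0.75 × (1 − e^(-1.558667)) = 0.75 × (1 − 0.210416) = 0.592188.
Expected differing sites = pL ≈ 0.592188 × 2069 = 1225.236972 ≈ 1225.

1225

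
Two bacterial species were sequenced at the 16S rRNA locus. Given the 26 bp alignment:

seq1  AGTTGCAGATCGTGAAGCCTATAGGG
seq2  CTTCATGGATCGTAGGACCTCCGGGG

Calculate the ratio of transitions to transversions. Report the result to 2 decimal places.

3.33

Transitions are A↔G and C↔T; transversions are all other mismatches.
Transitions: 10. Transversions: 3.
R = 10/3 = 3.333333… ≈ 3.33 (to 2 d.p.).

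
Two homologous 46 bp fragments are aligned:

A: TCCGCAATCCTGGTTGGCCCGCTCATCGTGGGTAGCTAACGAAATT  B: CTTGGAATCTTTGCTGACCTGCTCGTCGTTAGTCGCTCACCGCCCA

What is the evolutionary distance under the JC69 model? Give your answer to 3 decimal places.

0.650

The sequences differ at 20 of 46 sites, so p = 20/46 ≈ 0.434783.
d = −(3/4) ln(1 − 4p/3) = −0.75 ln(1 − 0.579711) = −0.75 ln(0.420289)
  = −0.75 × (-0.866813) = 0.650110 substitutions/site.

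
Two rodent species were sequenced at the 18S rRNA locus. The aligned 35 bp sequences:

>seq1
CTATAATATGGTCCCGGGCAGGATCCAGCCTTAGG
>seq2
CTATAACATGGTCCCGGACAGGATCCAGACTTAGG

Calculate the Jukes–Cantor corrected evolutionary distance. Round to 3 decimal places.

The sequences differ at 3 of 35 sites (7, 18, 29), so p = 3/35 ≈ 0.085714.
d = −(3/4) ln(1 − 4p/3) = −0.75 ln(1 − 0.114285) = −0.75 ln(0.885715)
  = −0.75 × (-0.121360) = 0.091020 substitutions/site.

0.091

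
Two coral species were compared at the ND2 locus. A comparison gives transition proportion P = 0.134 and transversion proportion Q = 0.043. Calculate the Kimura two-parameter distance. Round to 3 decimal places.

0.209

Under the Kimura two-parameter model, d = −½ ln(1 − 2P − Q) − ¼ ln(1 − 2Q).
1 − 2P − Q = 0.689, giving −½ ln(0.689) = 0.186257.
1 − 2Q = 0.914, giving −¼ ln(0.914) = 0.022481.
d = 0.186257 + 0.022481 = 0.208738.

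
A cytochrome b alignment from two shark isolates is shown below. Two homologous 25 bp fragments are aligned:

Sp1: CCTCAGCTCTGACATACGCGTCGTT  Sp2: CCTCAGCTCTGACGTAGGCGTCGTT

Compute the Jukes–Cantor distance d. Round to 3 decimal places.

The sequences differ at 2 of 25 sites (14, 17), so p = 2/25 = 0.08.
d = −(3/4) ln(1 − 4p/3) = −0.75 ln(1 − 0.106667) = −0.75 ln(0.893333)
  = −0.75 × (-0.112796) = 0.084597 substitutions/site.

0.085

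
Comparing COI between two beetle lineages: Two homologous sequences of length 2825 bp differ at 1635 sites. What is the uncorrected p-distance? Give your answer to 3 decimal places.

p = 1635/2825 = 0.578761… ≈ 0.579 (to 3 d.p.).

0.579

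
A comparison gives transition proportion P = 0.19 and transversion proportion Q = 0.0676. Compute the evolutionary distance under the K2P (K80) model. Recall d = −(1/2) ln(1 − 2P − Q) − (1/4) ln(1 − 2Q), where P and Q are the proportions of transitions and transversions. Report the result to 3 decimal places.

Under the Kimura two-parameter model, d = −½ ln(1 − 2P − Q) − ¼ ln(1 − 2Q).
1 − 2P − Q = 0.5524, giving −½ ln(0.5524) = 0.296741.
1 − 2Q = 0.8648, giving −¼ ln(0.8648) = 0.036314.
d = 0.296741 + 0.036314 = 0.333055.

0.333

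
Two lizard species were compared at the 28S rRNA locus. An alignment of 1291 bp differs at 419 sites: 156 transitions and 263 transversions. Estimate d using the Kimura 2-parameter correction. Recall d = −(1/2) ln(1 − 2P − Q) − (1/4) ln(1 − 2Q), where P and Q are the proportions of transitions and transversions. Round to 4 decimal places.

P = 156/1291 ≈ 0.120837 and Q = 263/1291 ≈ 0.203718.
Under the Kimura two-parameter model, d = −½ ln(1 − 2P − Q) − ¼ ln(1 − 2Q).
1 − 2P − Q = 0.554608, giving −½ ln(0.554608) = 0.294747.
1 − 2Q = 0.592564, giving −¼ ln(0.592564) = 0.130824.
d = 0.294747 + 0.130824 = 0.425571.

0.4256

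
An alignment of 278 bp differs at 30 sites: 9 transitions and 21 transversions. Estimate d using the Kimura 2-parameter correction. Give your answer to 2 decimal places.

P = 9/278 ≈ 0.032374 and Q = 21/278 ≈ 0.07554.
Under the Kimura two-parameter model, d = −½ ln(1 − 2P − Q) − ¼ ln(1 − 2Q).
1 − 2P − Q = 0.859712, giving −½ ln(0.859712) = 0.075579.
1 − 2Q = 0.84892, giving −¼ ln(0.84892) = 0.040948.
d = 0.075579 + 0.040948 = 0.116527.

0.12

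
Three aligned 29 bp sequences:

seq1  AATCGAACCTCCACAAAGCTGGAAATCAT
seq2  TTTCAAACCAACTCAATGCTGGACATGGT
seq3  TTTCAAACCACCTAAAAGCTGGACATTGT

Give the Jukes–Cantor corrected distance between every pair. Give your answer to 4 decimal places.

seq1–seq2: 10/29 sites differ → p ≈ 0.344828, d = −0.75 ln(1 − 0.459771) = 0.461822 ≈ 0.4618.
seq1–seq3: 9/29 sites differ → p ≈ 0.310345, d = −0.75 ln(1 − 0.413793) = 0.400562 ≈ 0.4006.
seq2–seq3: 4/29 sites differ → p ≈ 0.137931, d = −0.75 ln(1 − 0.183908) = 0.152421 ≈ 0.1524.

d(seq1,seq2) = 0.4618, d(seq1,seq3) = 0.4006, d(seq2,seq3) = 0.1524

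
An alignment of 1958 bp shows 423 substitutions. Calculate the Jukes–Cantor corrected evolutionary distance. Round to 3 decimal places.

p = 423/1958 ≈ 0.216037.
d = −(3/4) ln(1 − 4p/3) = −0.75 ln(1 − 0.288049) = −0.75 ln(0.711951)
  = −0.75 × (-0.339746) = 0.254810 substitutions/site.

0.255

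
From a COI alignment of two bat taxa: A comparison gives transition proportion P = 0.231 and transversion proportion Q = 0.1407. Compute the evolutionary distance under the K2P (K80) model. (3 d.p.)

Under the Kimura two-parameter model, d = −½ ln(1 − 2P − Q) − ¼ ln(1 − 2Q).
1 − 2P − Q = 0.3973, giving −½ ln(0.3973) = 0.461532.
1 − 2Q = 0.7186, giving −¼ ln(0.7186) = 0.082613.
d = 0.461532 + 0.082613 = 0.544145.

0.544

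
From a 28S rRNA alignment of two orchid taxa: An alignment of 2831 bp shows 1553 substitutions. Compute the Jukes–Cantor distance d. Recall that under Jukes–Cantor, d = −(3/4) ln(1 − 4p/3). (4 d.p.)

0.9860

p = 1553/2831 ≈ 0.548569.
d = −(3/4) ln(1 − 4p/3) = −0.75 ln(1 − 0.731425) = −0.75 ln(0.268575)
  = −0.75 × (-1.314625) = 0.985969 substitutions/site.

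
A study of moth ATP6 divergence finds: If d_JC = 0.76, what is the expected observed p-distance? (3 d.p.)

p = (3/4)(1 − e^(−4d/3)) = 0.75 × (1 − e^(-1.013333)) = 0.75 × (1 − 0.363007) = 0.477745.

0.478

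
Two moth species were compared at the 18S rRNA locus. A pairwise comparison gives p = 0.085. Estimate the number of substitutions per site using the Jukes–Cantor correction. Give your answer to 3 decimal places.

0.090

d = −(3/4) ln(1 − 4p/3) = −0.75 ln(1 − 0.113333) = −0.75 ln(0.886667)
  = −0.75 × (-0.120286) = 0.090215 substitutions/site.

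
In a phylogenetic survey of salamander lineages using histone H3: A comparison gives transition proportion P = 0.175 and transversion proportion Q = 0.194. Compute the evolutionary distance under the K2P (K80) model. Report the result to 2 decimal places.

0.52

Under the Kimura two-parameter model, d = −½ ln(1 − 2P − Q) − ¼ ln(1 − 2Q).
1 − 2P − Q = 0.456, giving −½ ln(0.456) = 0.392631.
1 − 2Q = 0.612, giving −¼ ln(0.612) = 0.122756.
d = 0.392631 + 0.122756 = 0.515387.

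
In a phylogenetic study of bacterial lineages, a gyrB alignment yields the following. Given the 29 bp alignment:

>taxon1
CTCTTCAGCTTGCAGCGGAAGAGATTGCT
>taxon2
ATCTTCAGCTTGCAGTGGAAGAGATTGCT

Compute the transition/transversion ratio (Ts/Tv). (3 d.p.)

Transitions are A↔G and C↔T; transversions are all other mismatches.
Transitions: 1. Transversions: 1.
R = 1/1 = 1.000.

1.000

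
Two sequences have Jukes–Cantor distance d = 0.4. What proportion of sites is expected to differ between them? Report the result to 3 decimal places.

p = (3/4)(1 − e^(−4d/3)) = 0.75 × (1 − e^(-0.533333)) = 0.75 × (1 − 0.586646) = 0.310016.

0.310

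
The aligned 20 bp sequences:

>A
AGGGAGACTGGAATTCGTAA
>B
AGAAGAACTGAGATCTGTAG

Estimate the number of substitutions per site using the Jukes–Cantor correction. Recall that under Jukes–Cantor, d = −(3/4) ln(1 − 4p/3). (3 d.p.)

0.687

The sequences differ at 9 of 20 sites (3, 4, 5, 6, 11, 12, 15, 16, 20), so p = 9/20 = 0.45.
d = −(3/4) ln(1 − 4p/3) = −0.75 ln(1 − 0.6) = −0.75 ln(0.4)
  = −0.75 × (-0.916291) = 0.687218 substitutions/site.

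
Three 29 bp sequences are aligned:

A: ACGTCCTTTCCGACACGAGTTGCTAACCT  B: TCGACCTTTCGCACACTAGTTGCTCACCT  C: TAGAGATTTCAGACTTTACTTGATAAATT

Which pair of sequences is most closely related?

A and B

A–B: 6/29 differ, p = 0.207, d = 0.242.
A–C: 13/29 differ, p = 0.448, d = 0.683.
B–C: 12/29 differ, p = 0.414, d = 0.602.
The smallest distance is between A and B.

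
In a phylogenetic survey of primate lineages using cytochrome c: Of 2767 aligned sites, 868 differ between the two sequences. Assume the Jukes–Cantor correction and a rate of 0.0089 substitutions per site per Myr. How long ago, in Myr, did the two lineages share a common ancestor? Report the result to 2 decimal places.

22.83

p = 868/2767 ≈ 0.313697.
d = −(3/4) ln(1 − 4p/3) = −0.75 ln(1 − 0.418263) = −0.75 ln(0.581737)
  = −0.75 × (-0.541737) = 0.406303 substitutions/site.
Under a molecular clock d = 2μt, so t = d/(2μ) = 0.406303 / (2 × 0.0089) = 22.83 Myr.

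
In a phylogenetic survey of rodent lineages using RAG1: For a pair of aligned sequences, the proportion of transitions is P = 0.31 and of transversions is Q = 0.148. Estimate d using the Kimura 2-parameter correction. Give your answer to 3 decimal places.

Under the Kimura two-parameter model, d = −½ ln(1 − 2P − Q) − ¼ ln(1 − 2Q).
1 − 2P − Q = 0.232, giving −½ ln(0.232) = 0.730509.
1 − 2Q = 0.704, giving −¼ ln(0.704) = 0.087744.
d = 0.730509 + 0.087744 = 0.818253.

0.818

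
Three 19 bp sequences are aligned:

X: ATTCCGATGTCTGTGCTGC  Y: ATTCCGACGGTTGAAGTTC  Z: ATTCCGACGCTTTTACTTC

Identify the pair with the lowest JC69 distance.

Y and Z

X–Y: 7/19 differ, p = 0.368, d = 0.507.
X–Z: 6/19 differ, p = 0.316, d = 0.410.
Y–Z: 4/19 differ, p = 0.211, d = 0.247.
The smallest distance is between Y and Z.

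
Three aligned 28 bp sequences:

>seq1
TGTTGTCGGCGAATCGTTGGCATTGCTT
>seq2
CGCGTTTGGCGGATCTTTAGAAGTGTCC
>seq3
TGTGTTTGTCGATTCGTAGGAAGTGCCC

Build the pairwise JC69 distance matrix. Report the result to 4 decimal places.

seq1–seq2: 13/28 sites differ → p ≈ 0.464286, d = −0.75 ln(1 − 0.619048) = 0.723811 ≈ 0.7238.
seq1–seq3: 10/28 sites differ → p ≈ 0.357143, d = −0.75 ln(1 − 0.476191) = 0.484971 ≈ 0.4850.
seq2–seq3: 9/28 sites differ → p ≈ 0.321429, d = −0.75 ln(1 − 0.428572) = 0.419713 ≈ 0.4197.

d(seq1,seq2) = 0.7238, d(seq1,seq3) = 0.4850, d(seq2,seq3) = 0.4197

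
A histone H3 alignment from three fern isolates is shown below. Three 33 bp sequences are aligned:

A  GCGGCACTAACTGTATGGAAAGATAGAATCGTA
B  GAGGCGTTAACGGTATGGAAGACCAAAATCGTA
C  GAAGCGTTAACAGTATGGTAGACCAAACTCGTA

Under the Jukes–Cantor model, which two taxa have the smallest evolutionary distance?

A–B: 9/33 differ, p = 0.273, d = 0.339.
A–C: 12/33 differ, p = 0.364, d = 0.497.
B–C: 4/33 differ, p = 0.121, d = 0.132.
The smallest distance is between B and C.

B and C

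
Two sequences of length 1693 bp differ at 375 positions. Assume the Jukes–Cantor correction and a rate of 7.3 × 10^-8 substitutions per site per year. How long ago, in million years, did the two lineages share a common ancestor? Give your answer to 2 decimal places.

p = 375/1693 ≈ 0.2215.
d = −(3/4) ln(1 − 4p/3) = −0.75 ln(1 − 0.295333) = −0.75 ln(0.704667)
  = −0.75 × (-0.350030) = 0.262523 substitutions/site.
Under a molecular clock d = 2μt, so t = d/(2μ) = 0.262523 / (2 × 7.3 × 10^-8) = 1.80 million years.

1.80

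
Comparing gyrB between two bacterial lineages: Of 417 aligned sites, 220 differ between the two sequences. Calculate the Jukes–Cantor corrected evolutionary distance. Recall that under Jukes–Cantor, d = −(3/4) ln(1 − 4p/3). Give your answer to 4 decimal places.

0.9116

p = 220/417 ≈ 0.527578.
d = −(3/4) ln(1 − 4p/3) = −0.75 ln(1 − 0.703437) = −0.75 ln(0.296563)
  = −0.75 × (-1.215496) = 0.911622 substitutions/site.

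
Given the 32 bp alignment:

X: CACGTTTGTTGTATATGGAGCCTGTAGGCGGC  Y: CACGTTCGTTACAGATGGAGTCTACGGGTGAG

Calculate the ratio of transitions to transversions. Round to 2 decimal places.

Transitions are A↔G and C↔T; transversions are all other mismatches.
Transitions: 9. Transversions: 2.
R = 9/2 = 4.50.

4.50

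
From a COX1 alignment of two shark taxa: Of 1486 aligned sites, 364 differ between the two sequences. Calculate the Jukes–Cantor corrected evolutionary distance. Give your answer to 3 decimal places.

0.297

p = 364/1486 ≈ 0.244953.
d = −(3/4) ln(1 − 4p/3) = −0.75 ln(1 − 0.326604) = −0.75 ln(0.673396)
  = −0.75 × (-0.395422) = 0.296567 substitutions/site.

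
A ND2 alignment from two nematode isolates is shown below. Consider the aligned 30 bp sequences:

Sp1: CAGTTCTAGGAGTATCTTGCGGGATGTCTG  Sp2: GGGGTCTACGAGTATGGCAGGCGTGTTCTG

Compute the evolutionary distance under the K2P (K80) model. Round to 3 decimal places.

0.656

Of 30 sites, 3 differences are transitions and 10 are transversions, so P = 3/30 = 0.1 and Q = 10/30 ≈ 0.333333.
Under the Kimura two-parameter model, d = −½ ln(1 − 2P − Q) − ¼ ln(1 − 2Q).
1 − 2P − Q = 0.466667, giving −½ ln(0.466667) = 0.381070.
1 − 2Q = 0.333334, giving −¼ ln(0.333334) = 0.274653.
d = 0.381070 + 0.274653 = 0.655723.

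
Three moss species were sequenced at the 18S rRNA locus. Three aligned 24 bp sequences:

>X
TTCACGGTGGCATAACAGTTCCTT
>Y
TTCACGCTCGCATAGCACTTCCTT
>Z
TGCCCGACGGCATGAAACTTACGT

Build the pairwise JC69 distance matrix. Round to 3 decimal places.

d(X,Y) = 0.188, d(X,Z) = 0.520, d(Y,Z) = 0.608

X–Y: 4/24 sites differ → p ≈ 0.166667, d = −0.75 ln(1 − 0.222223) = 0.188487 ≈ 0.188.
X–Z: 9/24 sites differ → p = 0.375, d = −0.75 ln(1 − 0.5) = 0.519860 ≈ 0.520.
Y–Z: 10/24 sites differ → p ≈ 0.416667, d = −0.75 ln(1 − 0.555556) = 0.608198 ≈ 0.608.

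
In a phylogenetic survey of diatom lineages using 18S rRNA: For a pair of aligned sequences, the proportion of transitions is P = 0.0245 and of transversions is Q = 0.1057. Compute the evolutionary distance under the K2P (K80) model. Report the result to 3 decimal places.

Under the Kimura two-parameter model, d = −½ ln(1 − 2P − Q) − ¼ ln(1 − 2Q).
1 − 2P − Q = 0.8453, giving −½ ln(0.8453) = 0.084032.
1 − 2Q = 0.7886, giving −¼ ln(0.7886) = 0.059374.
d = 0.084032 + 0.059374 = 0.143406.

0.143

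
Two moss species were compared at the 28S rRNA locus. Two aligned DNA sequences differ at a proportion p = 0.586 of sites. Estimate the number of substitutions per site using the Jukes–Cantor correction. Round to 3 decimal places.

1.140

d = −(3/4) ln(1 − 4p/3) = −0.75 ln(1 − 0.781333) = −0.75 ln(0.218667)
  = −0.75 × (-1.520205) = 1.140154 substitutions/site.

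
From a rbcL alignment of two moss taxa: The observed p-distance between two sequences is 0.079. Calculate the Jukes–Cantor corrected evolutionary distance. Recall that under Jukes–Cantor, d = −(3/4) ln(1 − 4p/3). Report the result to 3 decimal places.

0.083

d = −(3/4) ln(1 − 4p/3) = −0.75 ln(1 − 0.105333) = −0.75 ln(0.894667)
  = −0.75 × (-0.111304) = 0.083478 substitutions/site.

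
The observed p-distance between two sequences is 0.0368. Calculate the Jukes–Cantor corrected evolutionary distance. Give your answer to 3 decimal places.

d = −(3/4) ln(1 − 4p/3) = −0.75 ln(1 − 0.049067) = −0.75 ln(0.950933)
  = −0.75 × (-0.050312) = 0.037734 substitutions/site.

0.038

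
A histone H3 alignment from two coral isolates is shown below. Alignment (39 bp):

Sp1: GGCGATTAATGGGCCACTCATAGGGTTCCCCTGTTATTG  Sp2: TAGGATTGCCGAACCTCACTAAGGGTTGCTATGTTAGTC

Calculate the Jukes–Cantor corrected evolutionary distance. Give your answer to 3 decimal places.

The sequences differ at 17 of 39 sites, so p = 17/39 ≈ 0.435897.
d = −(3/4) ln(1 − 4p/3) = −0.75 ln(1 − 0.581196) = −0.75 ln(0.418804)
  = −0.75 × (-0.870352) = 0.652764 substitutions/site.

0.653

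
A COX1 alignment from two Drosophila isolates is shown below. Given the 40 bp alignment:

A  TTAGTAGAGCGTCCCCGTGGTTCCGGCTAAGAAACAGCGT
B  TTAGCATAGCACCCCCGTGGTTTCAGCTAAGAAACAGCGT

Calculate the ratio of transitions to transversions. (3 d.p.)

Transitions are A↔G and C↔T; transversions are all other mismatches.
Transitions: 5. Transversions: 1.
R = 5/1 = 5.000.

5.000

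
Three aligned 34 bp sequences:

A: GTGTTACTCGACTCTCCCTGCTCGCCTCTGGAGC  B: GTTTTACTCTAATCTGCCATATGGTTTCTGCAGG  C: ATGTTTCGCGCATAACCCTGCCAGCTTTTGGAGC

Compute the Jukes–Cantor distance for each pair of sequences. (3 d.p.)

d(A,B) = 0.477, d(A,C) = 0.423, d(B,C) = 0.918

A–B: 12/34 sites differ → p ≈ 0.352941, d = −0.75 ln(1 − 0.470588) = 0.476991 ≈ 0.477.
A–C: 11/34 sites differ → p ≈ 0.323529, d = −0.75 ln(1 − 0.431372) = 0.423397 ≈ 0.423.
B–C: 18/34 sites differ → p ≈ 0.529412, d = −0.75 ln(1 − 0.705883) = 0.917833 ≈ 0.918.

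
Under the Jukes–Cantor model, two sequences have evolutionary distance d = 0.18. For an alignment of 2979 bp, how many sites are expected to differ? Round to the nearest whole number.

Invert JC69: p = (3/4)(1 − e^(−4d/3)) = 0.75 × (1 − e^(-0.24)) = 0.75 × (1 − 0.786628) = 0.160029.
Expected differing sites = pL ≈ 0.160029 × 2979 = 476.726391 ≈ 477.

477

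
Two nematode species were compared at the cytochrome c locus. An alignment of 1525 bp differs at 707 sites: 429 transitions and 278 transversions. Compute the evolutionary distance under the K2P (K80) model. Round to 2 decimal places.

P = 429/1525 ≈ 0.281311 and Q = 278/1525 ≈ 0.182295.
Under the Kimura two-parameter model, d = −½ ln(1 − 2P − Q) − ¼ ln(1 − 2Q).
1 − 2P − Q = 0.255083, giving −½ ln(0.255083) = 0.683083.
1 − 2Q = 0.63541, giving −¼ ln(0.63541) = 0.113371.
d = 0.683083 + 0.113371 = 0.796454.

0.80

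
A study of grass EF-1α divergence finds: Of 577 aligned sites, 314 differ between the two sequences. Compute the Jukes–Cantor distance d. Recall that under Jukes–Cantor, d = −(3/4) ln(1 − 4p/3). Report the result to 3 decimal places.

p = 314/577 ≈ 0.544194.
d = −(3/4) ln(1 − 4p/3) = −0.75 ln(1 − 0.725592) = −0.75 ln(0.274408)
  = −0.75 × (-1.293139) = 0.969854 substitutions/site.

0.970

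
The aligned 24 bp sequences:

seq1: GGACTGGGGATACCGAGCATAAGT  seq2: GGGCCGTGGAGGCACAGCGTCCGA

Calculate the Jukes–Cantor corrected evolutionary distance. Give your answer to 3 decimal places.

0.708

The sequences differ at 11 of 24 sites, so p = 11/24 ≈ 0.458333.
d = −(3/4) ln(1 − 4p/3) = −0.75 ln(1 − 0.611111) = −0.75 ln(0.388889)
  = −0.75 × (-0.944461) = 0.708346 substitutions/site.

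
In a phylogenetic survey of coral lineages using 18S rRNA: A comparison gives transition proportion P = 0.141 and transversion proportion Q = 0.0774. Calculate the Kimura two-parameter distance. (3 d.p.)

0.265

Under the Kimura two-parameter model, d = −½ ln(1 − 2P − Q) − ¼ ln(1 − 2Q).
1 − 2P − Q = 0.6406, giving −½ ln(0.6406) = 0.222675.
1 − 2Q = 0.8452, giving −¼ ln(0.8452) = 0.042045.
d = 0.222675 + 0.042045 = 0.264720.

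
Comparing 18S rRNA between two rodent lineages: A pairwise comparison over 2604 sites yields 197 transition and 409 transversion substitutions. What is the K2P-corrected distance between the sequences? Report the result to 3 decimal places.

P = 197/2604 ≈ 0.075653 and Q = 409/2604 ≈ 0.157066.
Under the Kimura two-parameter model, d = −½ ln(1 − 2P − Q) − ¼ ln(1 − 2Q).
1 − 2P − Q = 0.691628, giving −½ ln(0.691628) = 0.184354.
1 − 2Q = 0.685868, giving −¼ ln(0.685868) = 0.094268.
d = 0.184354 + 0.094268 = 0.278622.

0.279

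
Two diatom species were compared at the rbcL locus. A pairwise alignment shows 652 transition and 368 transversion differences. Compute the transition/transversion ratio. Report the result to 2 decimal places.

1.77

R = 652/368 = 1.771739… ≈ 1.77 (to 2 d.p.).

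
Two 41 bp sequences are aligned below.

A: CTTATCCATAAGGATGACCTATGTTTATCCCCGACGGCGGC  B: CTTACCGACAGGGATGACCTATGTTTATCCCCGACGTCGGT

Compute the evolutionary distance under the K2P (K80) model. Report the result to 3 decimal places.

0.165

Of 41 sites, 4 differences are transitions and 2 are transversions, so P = 4/41 ≈ 0.097561 and Q = 2/41 ≈ 0.04878.
Under the Kimura two-parameter model, d = −½ ln(1 − 2P − Q) − ¼ ln(1 − 2Q).
1 − 2P − Q = 0.756098, giving −½ ln(0.756098) = 0.139792.
1 − 2Q = 0.90244, giving −¼ ln(0.90244) = 0.025663.
d = 0.139792 + 0.025663 = 0.165455.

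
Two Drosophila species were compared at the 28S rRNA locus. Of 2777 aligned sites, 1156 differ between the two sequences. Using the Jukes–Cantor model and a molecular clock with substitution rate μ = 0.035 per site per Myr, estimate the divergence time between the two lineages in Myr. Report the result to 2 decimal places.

8.68

p = 1156/2777 ≈ 0.416277.
d = −(3/4) ln(1 − 4p/3) = −0.75 ln(1 − 0.555036) = −0.75 ln(0.444964)
  = −0.75 × (-0.809762) = 0.607322 substitutions/site.
Under a molecular clock d = 2μt, so t = d/(2μ) = 0.607322 / (2 × 0.035) = 8.68 Myr.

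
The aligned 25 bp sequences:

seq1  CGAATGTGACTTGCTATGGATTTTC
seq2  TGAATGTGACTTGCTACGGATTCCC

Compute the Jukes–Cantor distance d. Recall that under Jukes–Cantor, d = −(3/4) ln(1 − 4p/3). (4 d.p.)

The sequences differ at 4 of 25 sites (1, 17, 23, 24), so p = 4/25 = 0.16.
d = −(3/4) ln(1 − 4p/3) = −0.75 ln(1 − 0.213333) = −0.75 ln(0.786667)
  = −0.75 × (-0.239950) = 0.179963 substitutions/site.

0.1800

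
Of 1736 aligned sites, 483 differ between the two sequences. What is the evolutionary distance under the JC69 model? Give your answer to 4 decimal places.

0.3477

p = 483/1736 ≈ 0.278226.
d = −(3/4) ln(1 − 4p/3) = −0.75 ln(1 − 0.370968) = −0.75 ln(0.629032)
  = −0.75 × (-0.463573) = 0.347680 substitutions/site.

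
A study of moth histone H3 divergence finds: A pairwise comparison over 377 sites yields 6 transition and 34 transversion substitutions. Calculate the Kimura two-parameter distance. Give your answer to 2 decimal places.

0.11

P = 6/377 ≈ 0.015915 and Q = 34/377 ≈ 0.090186.
Under the Kimura two-parameter model, d = −½ ln(1 − 2P − Q) − ¼ ln(1 − 2Q).
1 − 2P − Q = 0.877984, giving −½ ln(0.877984) = 0.065063.
1 − 2Q = 0.819628, giving −¼ ln(0.819628) = 0.049726.
d = 0.065063 + 0.049726 = 0.114789.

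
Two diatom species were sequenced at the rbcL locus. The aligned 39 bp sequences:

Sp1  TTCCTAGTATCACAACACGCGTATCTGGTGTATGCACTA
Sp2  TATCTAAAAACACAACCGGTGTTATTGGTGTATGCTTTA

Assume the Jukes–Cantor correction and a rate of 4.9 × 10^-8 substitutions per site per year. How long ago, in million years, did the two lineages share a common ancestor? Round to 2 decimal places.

The sequences differ at 13 of 39 sites, so p = 13/39 ≈ 0.333333.
d = −(3/4) ln(1 − 4p/3) = −0.75 ln(1 − 0.444444) = −0.75 ln(0.555556)
  = −0.75 × (-0.587786) = 0.440840 substitutions/site.
Under a molecular clock d = 2μt, so t = d/(2μ) = 0.440840 / (2 × 4.9 × 10^-8) = 4.50 million years.

4.50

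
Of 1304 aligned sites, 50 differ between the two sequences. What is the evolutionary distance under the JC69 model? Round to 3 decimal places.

p = 50/1304 ≈ 0.038344.
d = −(3/4) ln(1 − 4p/3) = −0.75 ln(1 − 0.051125) = −0.75 ln(0.948875)
  = −0.75 × (-0.052478) = 0.039359 substitutions/site.

0.039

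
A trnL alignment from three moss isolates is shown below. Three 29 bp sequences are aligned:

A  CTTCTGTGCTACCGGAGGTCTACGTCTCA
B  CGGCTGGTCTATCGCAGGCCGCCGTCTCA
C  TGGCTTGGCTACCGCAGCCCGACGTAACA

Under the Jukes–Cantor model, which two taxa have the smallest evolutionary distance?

B and C

A–B: 9/29 differ, p = 0.310, d = 0.401.
A–C: 11/29 differ, p = 0.379, d = 0.529.
B–C: 8/29 differ, p = 0.276, d = 0.344.
The smallest distance is between B and C.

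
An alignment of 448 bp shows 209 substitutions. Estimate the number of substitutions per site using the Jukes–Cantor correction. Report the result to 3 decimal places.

0.730

p = 209/448 ≈ 0.466518.
d = −(3/4) ln(1 − 4p/3) = −0.75 ln(1 − 0.622024) = −0.75 ln(0.377976)
  = −0.75 × (-0.972925) = 0.729694 substitutions/site.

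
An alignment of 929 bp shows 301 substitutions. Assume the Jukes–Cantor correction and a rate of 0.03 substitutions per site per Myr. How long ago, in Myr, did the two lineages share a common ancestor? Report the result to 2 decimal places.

p = 301/929 ≈ 0.324004.
d = −(3/4) ln(1 − 4p/3) = −0.75 ln(1 − 0.432005) = −0.75 ln(0.567995)
  = −0.75 × (-0.565643) = 0.424232 substitutions/site.
Under a molecular clock d = 2μt, so t = d/(2μ) = 0.424232 / (2 × 0.03) = 7.07 Myr.

7.07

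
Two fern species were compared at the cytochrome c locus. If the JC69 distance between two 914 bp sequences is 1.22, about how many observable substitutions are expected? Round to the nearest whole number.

551

Invert JC69: p = (3/4)(1 − e^(−4d/3)) = 0.75 × (1 − e^(-1.626667)) = 0.75 × (1 − 0.196584) = 0.602562.
Expected differing sites = pL ≈ 0.602562 × 914 = 550.741668 ≈ 551.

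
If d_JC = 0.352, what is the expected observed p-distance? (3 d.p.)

p = (3/4)(1 − e^(−4d/3)) = 0.75 × (1 − e^(-0.469333)) = 0.75 × (1 − 0.625419) = 0.280936.

0.281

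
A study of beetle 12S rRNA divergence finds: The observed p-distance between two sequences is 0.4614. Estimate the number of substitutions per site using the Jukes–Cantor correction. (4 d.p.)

d = −(3/4) ln(1 − 4p/3) = −0.75 ln(1 − 0.6152) = −0.75 ln(0.3848)
  = −0.75 × (-0.955032) = 0.716274 substitutions/site.

0.7163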